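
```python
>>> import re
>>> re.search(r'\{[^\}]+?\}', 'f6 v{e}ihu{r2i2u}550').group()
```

The match spans [4:7] → '{e}'.

'{e}'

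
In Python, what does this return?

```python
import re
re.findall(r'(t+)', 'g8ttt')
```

['ttt']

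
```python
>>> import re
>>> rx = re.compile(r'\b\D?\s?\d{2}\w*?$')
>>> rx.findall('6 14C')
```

This matches a word boundary (`\b`, zero-width); then optionally a non-digit; then optionally whitespace, then exactly 2 of a digit, then zero or more of a word character (lazy); then anchored at the end.
Walking the string: at [1:5] → ' 14C'.
No capturing groups, so `findall` returns the 1 full match string.

[' 14C']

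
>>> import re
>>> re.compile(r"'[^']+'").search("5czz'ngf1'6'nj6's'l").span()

The match spans [4:10] → "'ngf1'".

(4, 10)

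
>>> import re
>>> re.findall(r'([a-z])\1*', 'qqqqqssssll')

['q', 's', 'l']

A backreference is literal: `\1` must see the identical characters the first group matched.
One capturing group, so `findall` returns just the captured substring from each match — 3 in all.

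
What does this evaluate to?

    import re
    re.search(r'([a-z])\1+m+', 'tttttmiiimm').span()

After group 1 captures some text, `\1` only succeeds where that same text appears again.
The match spans [0:6] → 'tttttm'.

(0, 6)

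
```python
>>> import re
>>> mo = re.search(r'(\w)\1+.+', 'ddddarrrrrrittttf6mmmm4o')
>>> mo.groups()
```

`\1` has to match the exact text group 1 already captured.
`re.search` scans for the first position where the pattern succeeds.
The match spans [0:24] → 'ddddarrrrrrittttf6mmmm4o'.
Captured: group 1 = 'd'.

('d',)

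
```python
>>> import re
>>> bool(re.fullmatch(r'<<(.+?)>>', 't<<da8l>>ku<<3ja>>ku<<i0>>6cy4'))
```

False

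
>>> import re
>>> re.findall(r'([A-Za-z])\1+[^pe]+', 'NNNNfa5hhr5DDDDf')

`\1` has to match the exact text group 1 already captured.
Walking the string: at [0:16] match 'NNNNfa5hhr5DDDDf', group 1 = 'N'.
One capturing group, so `findall` returns just the captured substring from the one match — 1 in all.

['N']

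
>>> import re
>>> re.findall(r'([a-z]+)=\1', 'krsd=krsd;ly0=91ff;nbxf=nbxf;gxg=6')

`\1` has to match the exact text group 1 already captured.
Because there's exactly one group, `findall` drops the full match and keeps group 1 from each hit.

['krsd', 'nbxf']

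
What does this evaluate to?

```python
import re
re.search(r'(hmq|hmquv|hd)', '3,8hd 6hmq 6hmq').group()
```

The match spans [3:5] → 'hd'.

'hd'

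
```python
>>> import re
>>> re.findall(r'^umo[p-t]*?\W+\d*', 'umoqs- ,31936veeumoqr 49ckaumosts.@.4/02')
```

['umoqs- ,31936']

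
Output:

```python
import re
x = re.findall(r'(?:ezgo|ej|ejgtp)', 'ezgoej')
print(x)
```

Scanning left to right: at [0:4] → 'ezgo'; at [4:6] → 'ej'.
With no groups in the pattern, `findall` gives back each whole match — 2 here.

['ezgo', 'ej']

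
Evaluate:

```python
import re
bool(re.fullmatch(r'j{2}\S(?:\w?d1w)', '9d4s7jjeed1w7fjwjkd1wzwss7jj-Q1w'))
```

False

The pattern matches exactly 2 of the literal 'j', then a non-whitespace character; then optionally a word character, then the literal 'd1w' (non-capturing group).
For `fullmatch`, every character of the input must be accounted for by the pattern.
Here the string isn't matched end-to-end, so the call returns None, and `bool(None)` is False.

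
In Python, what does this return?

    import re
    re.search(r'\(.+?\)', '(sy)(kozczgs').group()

'(sy)'

The match spans [0:4] → '(sy)'.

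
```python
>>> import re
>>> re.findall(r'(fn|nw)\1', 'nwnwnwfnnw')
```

['nw']

`\1` has to match the exact text group 1 already captured.
`findall` collects group 1 from the one match (1 total).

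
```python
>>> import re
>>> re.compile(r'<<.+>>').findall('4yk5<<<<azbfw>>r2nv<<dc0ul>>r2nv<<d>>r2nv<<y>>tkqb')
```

With no groups in the pattern, `findall` gives back each whole match — 1 here.

['<<<<azbfw>>r2nv<<dc0ul>>r2nv<<d>>r2nv<<y>>']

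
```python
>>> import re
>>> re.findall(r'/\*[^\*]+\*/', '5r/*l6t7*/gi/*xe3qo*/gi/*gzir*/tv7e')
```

Matches: at [2:10] → '/*l6t7*/'; at [12:21] → '/*xe3qo*/'; at [23:31] → '/*gzir*/'.
With no groups in the pattern, `findall` gives back each whole match — 3 here.

['/*l6t7*/', '/*xe3qo*/', '/*gzir*/']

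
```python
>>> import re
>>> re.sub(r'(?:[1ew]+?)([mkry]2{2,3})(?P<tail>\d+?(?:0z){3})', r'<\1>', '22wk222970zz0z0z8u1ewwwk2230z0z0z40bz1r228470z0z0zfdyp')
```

Pattern: one or more of one of [1ew] (lazy) (non-capturing group); then one of [mkry], then 2 to 3 of the literal '2' (captured); then one or more of a digit (lazy), then the literal '0z' repeated 3 times (captured as 'tail').
Matches: at [18:33] → '1ewwwk2230z0z0z'; at [37:50] → '1r228470z0z0z'.
The replacement refers to a captured group, so each match is rewritten using its own captured text.

'22wk222970zz0z0z8u<k22>40bz<r22>fdyp'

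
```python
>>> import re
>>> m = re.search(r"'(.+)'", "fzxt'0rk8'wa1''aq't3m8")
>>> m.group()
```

"'0rk8'wa1''aq'"

The match spans [4:18] → "'0rk8'wa1''aq'".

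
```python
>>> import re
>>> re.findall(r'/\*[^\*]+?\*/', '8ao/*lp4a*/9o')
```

['/*lp4a*/']

Matches: at [3:11] → '/*lp4a*/'.
With no groups in the pattern, `findall` gives back each whole match — 1 here.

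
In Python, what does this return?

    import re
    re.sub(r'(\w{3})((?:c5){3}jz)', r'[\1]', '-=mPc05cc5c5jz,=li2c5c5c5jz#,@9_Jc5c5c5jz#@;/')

This matches exactly 3 of a word character (captured); then the literal 'c5' repeated 3 times, then the literal 'jz' (captured).
Matches: at [16:27] → 'li2c5c5c5jz'; at [30:41] → '9_Jc5c5c5jz'.
Each match is replaced using the text its own group 1 captured.

'-=mPc05cc5c5jz,=[li2]#,@[9_J]#@;/'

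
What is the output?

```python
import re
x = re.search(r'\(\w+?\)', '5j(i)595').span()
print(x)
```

(2, 5)

Unlike `match`, `search` isn't anchored — it looks for the pattern anywhere in the string.
The match spans [2:5] → '(i)'.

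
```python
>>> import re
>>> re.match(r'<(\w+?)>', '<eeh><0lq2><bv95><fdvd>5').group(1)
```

'eeh'

With `match`, the pattern is implicitly anchored at the beginning.
The match spans [0:5] → '<eeh>'.
Captured: group 1 = 'eeh'.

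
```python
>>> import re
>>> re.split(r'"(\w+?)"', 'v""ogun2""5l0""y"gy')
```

Matches to split on: at [2:9] → '"ogun2"'; at [9:14] → '"5l0"'; at [14:17] → '"y"'.
Because the pattern has a capturing group, `split` also inserts each captured text between the pieces.

['v"', 'ogun2', '', '5l0', '', 'y', 'gy']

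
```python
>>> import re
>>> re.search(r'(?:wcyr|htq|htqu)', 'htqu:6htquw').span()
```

(0, 3)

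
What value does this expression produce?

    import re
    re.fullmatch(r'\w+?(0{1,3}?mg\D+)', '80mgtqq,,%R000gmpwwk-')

None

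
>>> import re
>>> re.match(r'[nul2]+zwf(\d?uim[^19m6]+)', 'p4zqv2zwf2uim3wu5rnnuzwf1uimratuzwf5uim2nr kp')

None

With `match`, the pattern is implicitly anchored at the beginning.
Here the string doesn't start with a match, so the call returns None.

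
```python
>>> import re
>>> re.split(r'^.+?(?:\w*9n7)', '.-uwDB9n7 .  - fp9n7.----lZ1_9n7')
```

The pattern matches anchored at the start of the string; then one or more of any character (lazy); then zero or more of a word character, then the literal '9n7' (non-capturing group).
A non-greedy quantifier consumes as few characters as it can — just enough that the remainder of the pattern still matches from where it stops; whatever follows it matches normally.
Matches to split on: at [0:9] → '.-uwDB9n7'.
Splitting on the pattern gives 2 pieces.

['', ' .  - fp9n7.----lZ1_9n7']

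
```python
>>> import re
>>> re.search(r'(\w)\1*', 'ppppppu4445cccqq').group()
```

`\1` has to match the exact text group 1 already captured.
`search` walks the string left to right and returns the first match it finds.
The match spans [0:6] → 'pppppp'.
Captured: group 1 = 'p'.

'pppppp'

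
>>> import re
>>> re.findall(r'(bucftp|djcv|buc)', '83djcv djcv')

Walking the string: at [2:6] match 'djcv', group 1 = 'djcv'; at [7:11] match 'djcv', group 1 = 'djcv'.
`findall` collects group 1 from each match (2 total).

['djcv', 'djcv']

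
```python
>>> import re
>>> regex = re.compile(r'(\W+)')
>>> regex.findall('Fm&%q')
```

Pattern: one or more of a non-word character (captured).
One capturing group, so `findall` returns just the captured substring from the one match — 1 in all.

['&%']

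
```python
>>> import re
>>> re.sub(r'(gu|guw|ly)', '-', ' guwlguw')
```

' -wl-w'

Branches in `(...|...)` are attempted left-to-right; the first branch that allows the whole pattern to succeed is taken.
Matches: at [1:3] → 'gu'; at [5:7] → 'gu'.
Each match is replaced by '-'.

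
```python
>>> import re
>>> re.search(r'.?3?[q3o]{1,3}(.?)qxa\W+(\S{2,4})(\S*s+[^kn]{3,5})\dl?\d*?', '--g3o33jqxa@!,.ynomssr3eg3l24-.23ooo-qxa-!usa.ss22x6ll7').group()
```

Pattern: optionally any character, then optionally a literal '3', then 1 to 3 of one of [q3o]; then optionally any character (captured); then the literal 'qxa', then one or more of a non-word character; then 2 to 4 of a non-whitespace character (captured); then zero or more of a non-whitespace character, then one or more of the literal 's', then 3 to 5 of any character except [kn] (captured); then a digit, then optionally a literal 'l', then zero or more of a digit (lazy).
Unlike `match`, `search` isn't anchored — it looks for the pattern anywhere in the string.
The match spans [2:53] → 'g3o33jqxa@!,.ynomssr3eg3l24-.23ooo-qxa-!usa.ss22x6l'.
Captured: group 1 = 'j', group 2 = 'ynom', group 3 = 'ssr3eg3l24-.23ooo-qxa-!usa.ss22x'.

'g3o33jqxa@!,.ynomssr3eg3l24-.23ooo-qxa-!usa.ss22x6l'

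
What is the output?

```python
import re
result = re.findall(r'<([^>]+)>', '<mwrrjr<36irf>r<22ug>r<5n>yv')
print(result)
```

Scanning left to right: at [0:14] match '<mwrrjr<36irf>', group 1 = 'mwrrjr<36irf'; at [15:21] match '<22ug>', group 1 = '22ug'; at [22:26] match '<5n>', group 1 = '5n'.
With a single group, `findall` returns only what that group captured — 3 items.

['mwrrjr<36irf', '22ug', '5n']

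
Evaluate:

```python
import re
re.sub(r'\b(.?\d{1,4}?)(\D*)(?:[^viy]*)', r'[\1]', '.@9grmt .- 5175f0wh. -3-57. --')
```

`\1` in the replacement pulls in group 1's text for each match.

'.@[9]'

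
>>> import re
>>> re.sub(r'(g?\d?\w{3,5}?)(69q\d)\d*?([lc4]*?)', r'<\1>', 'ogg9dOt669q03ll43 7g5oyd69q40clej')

Pattern: optionally the literal 'g', then optionally a digit, then 3 to 5 of a word character (lazy) (captured); then the literal '69q', then a digit (captured); then zero or more of a digit (lazy); then zero or more of one of [lc4] (lazy) (captured).
The `?` after the quantifier makes it lazy — it takes as little as possible before letting the rest of the pattern try.
Matches: at [2:12] → 'g9dOt669q0'; at [18:28] → '7g5oyd69q4'.
`\1` in the replacement pulls in group 1's text for each match.

'og<g9dOt6>3ll43 <7g5oyd>0clej'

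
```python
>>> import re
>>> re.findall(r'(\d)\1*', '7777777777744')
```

`\1` has to match the exact text group 1 already captured.
Matches: at [0:11] match '77777777777', group 1 = '7'; at [11:13] match '44', group 1 = '4'.
One capturing group, so `findall` returns just the captured substring from each match — 2 in all.

['7', '4']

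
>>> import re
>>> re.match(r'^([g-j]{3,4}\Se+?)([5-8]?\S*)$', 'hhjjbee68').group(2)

The match spans [0:9] → 'hhjjbee68'.
Captured: group 1 = 'hhjjbe', group 2 = 'e68'.

'e68'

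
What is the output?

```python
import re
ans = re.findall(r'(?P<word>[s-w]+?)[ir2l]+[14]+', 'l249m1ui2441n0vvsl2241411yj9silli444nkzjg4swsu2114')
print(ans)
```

['u', 'vvs', 's', 'swsu']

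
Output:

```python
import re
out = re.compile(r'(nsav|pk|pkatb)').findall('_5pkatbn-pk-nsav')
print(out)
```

['pk', 'pk', 'nsav']

`|` is ordered: at each position the engine commits to the first alternative that works.
Matches: at [2:4] match 'pk', group 1 = 'pk'; at [9:11] match 'pk', group 1 = 'pk'; at [12:16] match 'nsav', group 1 = 'nsav'.
With a single group, `findall` returns only what that group captured — 3 items.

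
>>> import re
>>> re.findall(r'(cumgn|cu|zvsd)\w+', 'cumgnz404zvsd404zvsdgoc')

['cumgn']

Alternation tries branches left to right and keeps the first one that lets the overall match succeed at that position.
Walking the string: at [0:23] match 'cumgnz404zvsd404zvsdgoc', group 1 = 'cumgn'.
Because there's exactly one group, `findall` drops the full match and keeps group 1 from the one hit.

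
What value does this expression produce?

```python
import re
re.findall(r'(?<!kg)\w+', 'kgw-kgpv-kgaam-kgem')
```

The negative lookaround is zero-width — it rules out positions where the adjacent text would match, without consuming anything.
Since nothing is captured, `findall` lists the 4 matched substrings directly.

['kgw', 'kgpv', 'kgaam', 'kgem']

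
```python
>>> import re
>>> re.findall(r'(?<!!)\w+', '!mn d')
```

['n', 'd']

A negative assertion filters positions out without eating any characters.
`findall` yields the raw match text (2 of them) because the pattern has no groups.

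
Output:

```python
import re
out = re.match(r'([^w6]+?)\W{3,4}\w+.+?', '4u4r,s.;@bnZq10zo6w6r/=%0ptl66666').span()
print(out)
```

(0, 22)

The pattern matches one or more of any character except [w6] (lazy) (captured); then 3 to 4 of a non-word character, then one or more of a word character, then one or more of any character (lazy).
A `+?`/`*?`/`{m,n}?` starts at its minimum and grows only as far as needed for what follows to match.
`match` is anchored at position 0; if the pattern doesn't fit there, it returns None.
The match spans [0:22] → '4u4r,s.;@bnZq10zo6w6r/'.
Captured: group 1 = '4u4r,s'.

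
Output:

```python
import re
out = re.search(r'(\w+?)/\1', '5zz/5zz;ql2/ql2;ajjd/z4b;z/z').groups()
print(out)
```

('5zz',)

`\1` has to match the exact text group 1 already captured.
`search` walks the string left to right and returns the first match it finds.
The match spans [0:7] → '5zz/5zz'.
Captured: group 1 = '5zz'.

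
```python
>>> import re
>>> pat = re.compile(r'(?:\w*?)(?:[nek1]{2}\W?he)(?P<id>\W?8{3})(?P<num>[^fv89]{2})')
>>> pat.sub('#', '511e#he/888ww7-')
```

'#7-'

Every occurrence is swapped for '#'.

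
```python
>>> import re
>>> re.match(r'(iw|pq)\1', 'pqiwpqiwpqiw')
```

None

After group 1 captures some text, `\1` only succeeds where that same text appears again.
`match` is anchored at position 0; if the pattern doesn't fit there, it returns None.
Here position 0 doesn't satisfy it, so the call returns None.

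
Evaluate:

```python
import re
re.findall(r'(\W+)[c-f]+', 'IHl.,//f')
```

['.,//']

Pattern: one or more of a non-word character (captured); then one or more of a character in [c-f].
Walking the string: at [3:8] match '.,//f', group 1 = '.,//'.
`findall` collects group 1 from the one match (1 total).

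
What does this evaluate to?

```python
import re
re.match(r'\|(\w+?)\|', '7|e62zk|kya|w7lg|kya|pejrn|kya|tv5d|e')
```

`match` is anchored at position 0; if the pattern doesn't fit there, it returns None.
Here position 0 doesn't satisfy it, so the call returns None.

None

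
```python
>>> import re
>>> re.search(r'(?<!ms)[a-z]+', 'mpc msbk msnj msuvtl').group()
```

Because the assertion is negative and zero-width, positions next to the forbidden text are skipped.
`re.search` scans for the first position where the pattern succeeds.
The match spans [0:3] → 'mpc'.

'mpc'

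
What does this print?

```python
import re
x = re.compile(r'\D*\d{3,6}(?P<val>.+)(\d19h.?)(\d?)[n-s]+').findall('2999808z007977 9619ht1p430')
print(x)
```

This matches zero or more of a non-digit, then 3 to 6 of a digit; then one or more of any character (captured as 'val'); then a digit, then the literal '19h', then optionally any character (captured); then optionally a digit (captured); then one or more of a character in [n-s].
3 groups means the one result is a tuple of 3 captured strings — 1 here.

[('8z007977 9', '619ht', '1')]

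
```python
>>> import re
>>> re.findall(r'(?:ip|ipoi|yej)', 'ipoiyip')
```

['ip', 'ip']

Branches in `(...|...)` are attempted left-to-right; the first branch that allows the whole pattern to succeed is taken.
Scanning left to right: at [0:2] → 'ip'; at [5:7] → 'ip'.
Since nothing is captured, `findall` lists the 2 matched substrings directly.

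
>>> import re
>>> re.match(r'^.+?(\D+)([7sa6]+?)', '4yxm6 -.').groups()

The match spans [0:5] → '4yxm6'.
Captured: group 1 = 'yxm', group 2 = '6'.

('yxm', '6')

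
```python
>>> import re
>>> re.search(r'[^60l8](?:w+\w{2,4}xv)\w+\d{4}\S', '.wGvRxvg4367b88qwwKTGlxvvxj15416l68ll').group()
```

Pattern: any character except [60l8]; then one or more of a literal 'w', then 2 to 4 of a word character, then the literal 'xv' (non-capturing group); then one or more of a word character, then exactly 4 of a digit, then a non-whitespace character.
Unlike `match`, `search` isn't anchored — it looks for the pattern anywhere in the string.
The match spans [0:33] → '.wGvRxvg4367b88qwwKTGlxvvxj15416l'.

'.wGvRxvg4367b88qwwKTGlxvvxj15416l'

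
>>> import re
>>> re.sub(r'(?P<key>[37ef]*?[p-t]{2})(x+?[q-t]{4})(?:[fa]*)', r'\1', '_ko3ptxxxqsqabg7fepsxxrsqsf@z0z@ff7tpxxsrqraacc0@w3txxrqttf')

'_ko3ptxxxqsqabg7feps@z0z@ff7tpcc0@w3txxrqttf'

This matches zero or more of one of [37ef] (lazy), then exactly 2 of a character in [p-t] (captured as 'key'); then one or more of the literal 'x' (lazy), then exactly 4 of a character in [q-t] (captured); then zero or more of one of [fa] (non-capturing group).
Matches: at [15:27] → '7fepsxxrsqsf'; at [32:45] → 'ff7tpxxsrqraa'.
The replacement refers to a captured group, so each match is rewritten using its own captured text.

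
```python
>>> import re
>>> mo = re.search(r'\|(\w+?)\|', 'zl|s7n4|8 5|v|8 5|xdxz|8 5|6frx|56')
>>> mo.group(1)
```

Unlike `match`, `search` isn't anchored — it looks for the pattern anywhere in the string.
The match spans [2:8] → '|s7n4|'.
Captured: group 1 = 's7n4'.

's7n4'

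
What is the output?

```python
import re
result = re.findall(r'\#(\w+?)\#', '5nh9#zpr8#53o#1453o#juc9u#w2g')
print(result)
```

['zpr8', '1453o']

Walking the string: at [4:10] match '#zpr8#', group 1 = 'zpr8'; at [13:20] match '#1453o#', group 1 = '1453o'.
One capturing group, so `findall` returns just the captured substring from each match — 2 in all.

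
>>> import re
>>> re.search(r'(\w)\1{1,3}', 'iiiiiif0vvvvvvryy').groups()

('i',)

`\1` has to match the exact text group 1 already captured.
Unlike `match`, `search` isn't anchored — it looks for the pattern anywhere in the string.
The match spans [0:4] → 'iiii'.
Captured: group 1 = 'i'.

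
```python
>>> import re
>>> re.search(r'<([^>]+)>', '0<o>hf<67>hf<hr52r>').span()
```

(1, 4)

Unlike `match`, `search` isn't anchored — it looks for the pattern anywhere in the string.
The match spans [1:4] → '<o>'.
Captured: group 1 = 'o'.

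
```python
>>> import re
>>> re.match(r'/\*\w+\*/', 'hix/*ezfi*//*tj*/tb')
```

None

With `match`, the pattern is implicitly anchored at the beginning.
Here the pattern fails at index 0, so the call returns None.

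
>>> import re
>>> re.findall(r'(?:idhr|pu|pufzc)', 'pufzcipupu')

`|` is ordered: at each position the engine commits to the first alternative that works.
Since nothing is captured, `findall` lists the 3 matched substrings directly.

['pu', 'pu', 'pu']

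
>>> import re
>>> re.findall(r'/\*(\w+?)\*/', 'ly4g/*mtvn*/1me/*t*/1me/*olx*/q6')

Because there's exactly one group, `findall` drops the full match and keeps group 1 from each hit.

['mtvn', 't', 'olx']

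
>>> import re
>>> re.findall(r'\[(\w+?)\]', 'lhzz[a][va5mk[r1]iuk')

Matches: at [4:7] match '[a]', group 1 = 'a'; at [13:17] match '[r1]', group 1 = 'r1'.
Because there's exactly one group, `findall` drops the full match and keeps group 1 from each hit.

['a', 'r1']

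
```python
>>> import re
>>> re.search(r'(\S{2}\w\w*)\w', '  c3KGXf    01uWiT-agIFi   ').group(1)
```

The match spans [2:8] → 'c3KGXf'.
Captured: group 1 = 'c3KGX'.

'c3KGX'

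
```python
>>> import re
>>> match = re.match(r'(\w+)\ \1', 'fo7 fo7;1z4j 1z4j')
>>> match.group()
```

`re.match` only tries the pattern at the start of the string.
The match spans [0:7] → 'fo7 fo7'.

'fo7 fo7'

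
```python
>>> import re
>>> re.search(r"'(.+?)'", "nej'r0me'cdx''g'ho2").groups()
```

Lazy quantifiers expand one character at a time until the remainder of the pattern can match.
`re.search` scans for the first position where the pattern succeeds.
The match spans [3:9] → "'r0me'".
Captured: group 1 = 'r0me'.

('r0me',)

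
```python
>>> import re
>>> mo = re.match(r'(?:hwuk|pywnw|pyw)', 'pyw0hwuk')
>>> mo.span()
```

(0, 3)

With `match`, the pattern is implicitly anchored at the beginning.
The match spans [0:3] → 'pyw'.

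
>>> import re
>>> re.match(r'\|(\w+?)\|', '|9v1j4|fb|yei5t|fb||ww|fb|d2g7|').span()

(0, 7)

`re.match` only tries the pattern at the start of the string.
The match spans [0:7] → '|9v1j4|'.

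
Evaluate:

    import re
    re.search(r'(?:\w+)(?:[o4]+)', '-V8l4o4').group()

This matches one or more of a word character (non-capturing group); then one or more of one of [o4] (non-capturing group).
The match spans [1:7] → 'V8l4o4'.

'V8l4o4'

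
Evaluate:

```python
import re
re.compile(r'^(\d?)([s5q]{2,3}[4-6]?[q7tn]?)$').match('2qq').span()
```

(0, 3)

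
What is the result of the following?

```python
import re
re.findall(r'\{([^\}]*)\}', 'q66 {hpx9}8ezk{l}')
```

['hpx9', 'l']

Matches: at [4:10] match '{hpx9}', group 1 = 'hpx9'; at [14:17] match '{l}', group 1 = 'l'.
`findall` collects group 1 from each match (2 total).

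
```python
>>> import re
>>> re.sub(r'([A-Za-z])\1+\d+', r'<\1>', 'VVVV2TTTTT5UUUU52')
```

The backreference `\1` re-matches whatever the first group consumed, character for character.
Matches: at [0:5] → 'VVVV2'; at [5:11] → 'TTTTT5'; at [11:17] → 'UUUU52'.
Each match is replaced using the text its own group 1 captured.

'<V><T><U>'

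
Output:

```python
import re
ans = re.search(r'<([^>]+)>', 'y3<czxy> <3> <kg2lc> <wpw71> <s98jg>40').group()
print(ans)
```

<czxy>

The match spans [2:8] → '<czxy>'.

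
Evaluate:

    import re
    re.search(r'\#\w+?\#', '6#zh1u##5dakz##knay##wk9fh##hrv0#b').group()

'#zh1u#'

The match spans [1:7] → '#zh1u#'.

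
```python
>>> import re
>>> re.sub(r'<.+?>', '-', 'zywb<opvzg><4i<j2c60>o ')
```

Lazy quantifiers expand one character at a time until the remainder of the pattern can match.
Matches: at [4:11] → '<opvzg>'; at [11:21] → '<4i<j2c60>'.
Each match is replaced by '-'.

'zywb--o '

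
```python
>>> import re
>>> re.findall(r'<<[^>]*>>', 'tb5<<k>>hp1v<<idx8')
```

With no groups in the pattern, `findall` gives back each whole match — 1 here.

['<<k>>']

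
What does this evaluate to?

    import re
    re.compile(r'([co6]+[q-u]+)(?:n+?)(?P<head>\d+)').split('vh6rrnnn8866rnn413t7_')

['vh', '6rr', '8866', 'rnn413t7_']

Because the pattern has a capturing group, `split` also inserts each captured text between the pieces.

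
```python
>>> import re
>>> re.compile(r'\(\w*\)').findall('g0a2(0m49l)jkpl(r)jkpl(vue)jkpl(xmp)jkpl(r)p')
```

['(0m49l)', '(r)', '(vue)', '(xmp)', '(r)']

Matches: at [4:11] → '(0m49l)'; at [15:18] → '(r)'; at [22:27] → '(vue)'; at [31:36] → '(xmp)'; at [40:43] → '(r)'.
Since nothing is captured, `findall` lists the 5 matched substrings directly.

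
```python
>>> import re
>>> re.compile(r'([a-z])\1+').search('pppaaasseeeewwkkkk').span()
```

(0, 3)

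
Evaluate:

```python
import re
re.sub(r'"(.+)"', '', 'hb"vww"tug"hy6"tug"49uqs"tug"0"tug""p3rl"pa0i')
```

Matches: at [2:41] → '"vww"tug"hy6"tug"49uqs"tug"0"tug""p3rl"'.
Each match is replaced by ''.

'hbpa0i'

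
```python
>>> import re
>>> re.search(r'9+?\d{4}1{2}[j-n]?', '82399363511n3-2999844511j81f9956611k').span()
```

(3, 12)

This matches one or more of the literal '9' (lazy), then exactly 4 of a digit; then exactly 2 of the literal '1', then optionally a character in [j-n].
Unlike `match`, `search` isn't anchored — it looks for the pattern anywhere in the string.
The match spans [3:12] → '99363511n'.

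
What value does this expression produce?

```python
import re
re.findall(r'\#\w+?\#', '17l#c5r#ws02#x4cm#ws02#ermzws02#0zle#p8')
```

With no groups in the pattern, `findall` gives back each whole match — 3 here.

['#c5r#', '#x4cm#', '#ermzws02#']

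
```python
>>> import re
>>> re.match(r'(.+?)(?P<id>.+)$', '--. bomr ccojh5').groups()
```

('-', '-. bomr ccojh5')

This matches one or more of any character (lazy) (captured); then one or more of any character (captured as 'id'); then anchored at the end.
The `?` after the quantifier makes it lazy — it takes as little as possible before letting the rest of the pattern try.
`match` is anchored at position 0; if the pattern doesn't fit there, it returns None.
The match spans [0:15] → '--. bomr ccojh5'.
Captured: group 1 = '-', group 2 = '-. bomr ccojh5'.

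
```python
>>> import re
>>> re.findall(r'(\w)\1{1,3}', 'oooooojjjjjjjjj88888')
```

['o', 'o', 'j', 'j', '8']

After group 1 captures some text, `\1` only succeeds where that same text appears again.
Walking the string: at [0:4] match 'oooo', group 1 = 'o'; at [4:6] match 'oo', group 1 = 'o'; at [6:10] match 'jjjj', group 1 = 'j'; at [10:14] match 'jjjj', group 1 = 'j'; at [15:19] match '8888', group 1 = '8'.
With a single group, `findall` returns only what that group captured — 5 items.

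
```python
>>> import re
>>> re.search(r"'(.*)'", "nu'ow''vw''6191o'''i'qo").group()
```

`search` walks the string left to right and returns the first match it finds.
The match spans [2:21] → "'ow''vw''6191o'''i'".
Captured: group 1 = "ow''vw''6191o'''i".

"'ow''vw''6191o'''i'"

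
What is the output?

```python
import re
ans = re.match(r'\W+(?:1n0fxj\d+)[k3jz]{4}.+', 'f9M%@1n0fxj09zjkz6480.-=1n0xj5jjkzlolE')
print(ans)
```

None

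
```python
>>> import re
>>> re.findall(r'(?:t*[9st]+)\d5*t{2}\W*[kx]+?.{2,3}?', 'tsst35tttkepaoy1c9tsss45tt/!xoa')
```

['9tsss45tt/!xoa']

The pattern matches zero or more of the literal 't', then one or more of one of [9st] (non-capturing group); then a digit, then zero or more of the literal '5', then exactly 2 of the literal 't'; then zero or more of a non-word character, then one or more of one of [kx] (lazy), then 2 to 3 of any character (lazy).
Matches: at [17:31] → '9tsss45tt/!xoa'.
`findall` yields the raw match text (1 of them) because the pattern has no groups.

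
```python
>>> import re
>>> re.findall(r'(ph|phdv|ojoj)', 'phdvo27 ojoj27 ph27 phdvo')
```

['ph', 'ojoj', 'ph', 'ph']

Branches in `(...|...)` are attempted left-to-right; the first branch that allows the whole pattern to succeed is taken.
Walking the string: at [0:2] match 'ph', group 1 = 'ph'; at [8:12] match 'ojoj', group 1 = 'ojoj'; at [15:17] match 'ph', group 1 = 'ph'; at [20:22] match 'ph', group 1 = 'ph'.
One capturing group, so `findall` returns just the captured substring from each match — 4 in all.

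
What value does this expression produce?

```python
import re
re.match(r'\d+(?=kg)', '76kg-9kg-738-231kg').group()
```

With `match`, the pattern is implicitly anchored at the beginning.
The match spans [0:2] → '76'.

'76'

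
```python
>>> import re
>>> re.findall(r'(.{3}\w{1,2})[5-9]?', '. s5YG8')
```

['. s5Y']

`findall` collects group 1 from the one match (1 total).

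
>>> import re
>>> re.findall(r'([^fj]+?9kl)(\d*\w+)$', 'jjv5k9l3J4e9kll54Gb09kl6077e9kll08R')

The pattern matches one or more of any character except [fj] (lazy), then the literal '9kl' (captured); then zero or more of a digit, then one or more of a word character (captured); then anchored at the end.
Because the quantifier is non-greedy, it stops expanding at the earliest point where the rest of the pattern can succeed.
Walking the string: at [2:35] match 'v5k9l3J4e9kll54Gb09kl6077e9kll08R', groups = ('v5k9l3J4e9kl', 'l54Gb09kl6077e9kll08R').
2 groups means the one result is a tuple of 2 captured strings — 1 here.

[('v5k9l3J4e9kl', 'l54Gb09kl6077e9kll08R')]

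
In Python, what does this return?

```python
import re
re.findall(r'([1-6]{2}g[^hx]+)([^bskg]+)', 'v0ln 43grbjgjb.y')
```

Pattern: exactly 2 of a character in [1-6], then a literal 'g', then one or more of any character except [hx] (captured); then one or more of any character except [bskg] (captured).
Scanning left to right: at [5:16] match '43grbjgjb.y', groups = ('43grbjgjb.', 'y').
With 2 capturing groups, `findall` returns a 2-tuple per match.

[('43grbjgjb.', 'y')]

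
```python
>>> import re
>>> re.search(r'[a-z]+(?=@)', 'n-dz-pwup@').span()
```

(5, 9)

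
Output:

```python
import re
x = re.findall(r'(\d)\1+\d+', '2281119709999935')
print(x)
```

['2']

`\1` is not a pattern — it's the concrete string captured by group 1, re-applied verbatim.
With a single group, `findall` returns only what that group captured — 1 item.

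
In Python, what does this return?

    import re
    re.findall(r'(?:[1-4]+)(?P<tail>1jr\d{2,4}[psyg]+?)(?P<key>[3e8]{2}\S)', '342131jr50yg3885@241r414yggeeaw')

The pattern matches one or more of a character in [1-4] (non-capturing group); then the literal '1jr', then 2 to 4 of a digit, then one or more of one of [psyg] (lazy) (captured as 'tail'); then exactly 2 of one of [3e8], then a non-whitespace character (captured as 'key').
Scanning left to right: at [0:15] match '342131jr50yg388', groups = ('1jr50yg', '388').
`findall` packs the 2 group values into a tuple for every match.

[('1jr50yg', '388')]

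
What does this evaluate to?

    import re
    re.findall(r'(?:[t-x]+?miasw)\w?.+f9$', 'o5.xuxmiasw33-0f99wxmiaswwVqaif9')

The pattern matches one or more of a character in [t-x] (lazy), then the literal 'mi', then the literal 'asw' (non-capturing group); then optionally a word character; then one or more of any character, then the literal 'f9'; then anchored at the end.
`findall` yields the raw match text (1 of them) because the pattern has no groups.

['xuxmiasw33-0f99wxmiaswwVqaif9']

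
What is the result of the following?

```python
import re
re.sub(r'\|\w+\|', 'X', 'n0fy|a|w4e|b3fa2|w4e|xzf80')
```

Each match is replaced by 'X'.

'n0fyXw4eXw4e|xzf80'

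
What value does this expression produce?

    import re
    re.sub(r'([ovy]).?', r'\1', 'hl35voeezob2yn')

`\1` in the replacement pulls in group 1's text for each match.

'hl35veezo2y'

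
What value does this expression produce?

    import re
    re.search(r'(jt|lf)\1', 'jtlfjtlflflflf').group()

The backreference `\1` re-matches whatever the first group consumed, character for character.
`search` walks the string left to right and returns the first match it finds.
The match spans [6:10] → 'lflf'.
Captured: group 1 = 'lf'.

'lflf'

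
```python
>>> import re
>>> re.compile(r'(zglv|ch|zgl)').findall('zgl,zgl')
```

Walking the string: at [0:3] match 'zgl', group 1 = 'zgl'; at [4:7] match 'zgl', group 1 = 'zgl'.
With a single group, `findall` returns only what that group captured — 2 items.

['zgl', 'zgl']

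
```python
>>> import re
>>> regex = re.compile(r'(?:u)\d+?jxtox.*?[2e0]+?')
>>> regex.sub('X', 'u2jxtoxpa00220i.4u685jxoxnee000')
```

'X0220i.4u685jxoxnee000'

Pattern: a literal 'u' (non-capturing group); then one or more of a digit (lazy), then the literal 'jxt', then the literal 'ox'; then zero or more of any character (lazy); then one or more of one of [2e0] (lazy).
A non-greedy quantifier consumes as few characters as it can — just enough that the remainder of the pattern still matches from where it stops; whatever follows it matches normally.
Matches: at [0:10] → 'u2jxtoxpa0'.
Every occurrence is swapped for 'X'.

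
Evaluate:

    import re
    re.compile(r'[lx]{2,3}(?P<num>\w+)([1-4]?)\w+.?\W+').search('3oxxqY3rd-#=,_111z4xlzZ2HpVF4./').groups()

Pattern: 2 to 3 of one of [lx]; then one or more of a word character (captured as 'num'); then optionally a character in [1-4] (captured); then one or more of a word character, then optionally any character, then one or more of a non-word character.
`search` walks the string left to right and returns the first match it finds.
The match spans [2:13] → 'xxqY3rd-#=,'.
Captured: group 1 = 'qY3r', group 2 = ''.

('qY3r', '')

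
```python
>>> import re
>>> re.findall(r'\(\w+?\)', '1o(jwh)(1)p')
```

['(jwh)', '(1)']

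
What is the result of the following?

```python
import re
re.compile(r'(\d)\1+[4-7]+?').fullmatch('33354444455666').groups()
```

`\1` has to match the exact text group 1 already captured.
For `fullmatch`, every character of the input must be accounted for by the pattern.
The match spans [0:14] → '33354444455666'.
Captured: group 1 = '3'.

('3',)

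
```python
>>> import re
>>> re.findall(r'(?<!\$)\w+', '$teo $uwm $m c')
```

['eo', 'wm', 'c']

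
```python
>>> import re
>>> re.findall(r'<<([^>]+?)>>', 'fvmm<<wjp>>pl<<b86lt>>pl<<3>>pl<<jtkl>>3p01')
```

Scanning left to right: at [4:11] match '<<wjp>>', group 1 = 'wjp'; at [13:22] match '<<b86lt>>', group 1 = 'b86lt'; at [24:29] match '<<3>>', group 1 = '3'; at [31:39] match '<<jtkl>>', group 1 = 'jtkl'.
Because there's exactly one group, `findall` drops the full match and keeps group 1 from each hit.

['wjp', 'b86lt', '3', 'jtkl']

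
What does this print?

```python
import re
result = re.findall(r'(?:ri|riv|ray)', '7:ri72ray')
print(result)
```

['ri', 'ray']

No capturing groups, so `findall` returns the 2 full match strings.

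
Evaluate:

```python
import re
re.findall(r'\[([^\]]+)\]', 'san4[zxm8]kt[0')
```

['zxm8']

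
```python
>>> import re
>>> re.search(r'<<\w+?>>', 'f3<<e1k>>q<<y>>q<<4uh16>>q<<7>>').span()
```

(2, 9)

`re.search` scans for the first position where the pattern succeeds.
The match spans [2:9] → '<<e1k>>'.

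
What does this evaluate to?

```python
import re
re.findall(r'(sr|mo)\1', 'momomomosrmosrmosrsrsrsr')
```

['mo', 'mo', 'sr', 'sr']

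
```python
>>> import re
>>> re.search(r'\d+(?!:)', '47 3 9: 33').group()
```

'47'

The negative lookaround is zero-width — it rules out positions where the adjacent text would match, without consuming anything.
`re.search` tries every starting position until one works.
The match spans [0:2] → '47'.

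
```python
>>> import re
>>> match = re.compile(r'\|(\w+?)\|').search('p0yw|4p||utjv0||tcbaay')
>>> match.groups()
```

`re.search` scans for the first position where the pattern succeeds.
The match spans [4:8] → '|4p|'.
Captured: group 1 = '4p'.

('4p',)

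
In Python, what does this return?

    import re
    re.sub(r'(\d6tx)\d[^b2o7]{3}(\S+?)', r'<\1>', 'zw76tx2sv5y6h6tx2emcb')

'zw<76tx>6h6tx2emcb'

The pattern matches a digit, then the literal '6tx' (captured); then a digit, then exactly 3 of any character except [b2o7]; then one or more of a non-whitespace character (lazy) (captured).
The `?` after the quantifier makes it lazy — it takes as little as possible before letting the rest of the pattern try.
Matches: at [2:11] → '76tx2sv5y'.
Each match is replaced using the text its own group 1 captured.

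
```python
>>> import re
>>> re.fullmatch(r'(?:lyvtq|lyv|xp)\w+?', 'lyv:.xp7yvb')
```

None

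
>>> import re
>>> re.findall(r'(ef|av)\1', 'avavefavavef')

['av', 'av']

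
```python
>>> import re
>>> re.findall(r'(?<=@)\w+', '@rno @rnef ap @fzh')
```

The `(?=…)`/`(?<=…)` assertion just peeks at neighbouring text; it doesn't advance the match position.
Matches: at [1:4] → 'rno'; at [6:10] → 'rnef'; at [15:18] → 'fzh'.
With no groups in the pattern, `findall` gives back each whole match — 3 here.

['rno', 'rnef', 'fzh']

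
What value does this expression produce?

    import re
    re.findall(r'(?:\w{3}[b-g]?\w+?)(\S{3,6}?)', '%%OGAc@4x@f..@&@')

['@4x']

The pattern matches exactly 3 of a word character, then optionally a character in [b-g], then one or more of a word character (lazy) (non-capturing group); then 3 to 6 of a non-whitespace character (lazy) (captured).
One capturing group, so `findall` returns just the captured substring from the one match — 1 in all.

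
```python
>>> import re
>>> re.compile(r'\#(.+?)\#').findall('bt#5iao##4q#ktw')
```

['5iao', '4q']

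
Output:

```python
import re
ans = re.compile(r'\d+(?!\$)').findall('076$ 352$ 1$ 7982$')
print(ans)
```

Because the assertion is negative and zero-width, positions next to the forbidden text are skipped.
Matches: at [0:2] → '07'; at [5:7] → '35'; at [13:16] → '798'.
Since nothing is captured, `findall` lists the 3 matched substrings directly.

['07', '35', '798']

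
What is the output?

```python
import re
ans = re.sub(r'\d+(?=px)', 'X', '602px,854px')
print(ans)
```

The positive lookaround only admits positions where the adjacent text matches; those characters stay outside the span.
Matches: at [0:3] → '602'; at [6:9] → '854'.
Each match is replaced by 'X'.

Xpx,Xpx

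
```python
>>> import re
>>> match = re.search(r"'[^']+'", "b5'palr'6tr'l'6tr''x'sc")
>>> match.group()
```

"'palr'"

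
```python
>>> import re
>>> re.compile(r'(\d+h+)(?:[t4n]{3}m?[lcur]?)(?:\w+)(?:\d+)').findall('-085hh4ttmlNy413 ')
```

['085hh']

The pattern matches one or more of a digit, then one or more of the literal 'h' (captured); then exactly 3 of one of [t4n], then optionally a literal 'm', then optionally one of [lcur] (non-capturing group); then one or more of a word character (non-capturing group); then one or more of a digit (non-capturing group).
With a single group, `findall` returns only what that group captured — 1 item.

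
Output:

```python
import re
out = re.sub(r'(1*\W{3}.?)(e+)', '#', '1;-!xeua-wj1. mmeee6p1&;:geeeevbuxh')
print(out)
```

#ua-wj1. mmeee6p#vbuxh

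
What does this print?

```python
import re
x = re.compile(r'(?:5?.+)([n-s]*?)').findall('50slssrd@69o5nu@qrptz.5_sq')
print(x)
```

['']

This matches optionally a literal '5', then one or more of any character (non-capturing group); then zero or more of a character in [n-s] (lazy) (captured).
With a single group, `findall` returns only what that group captured — 1 item.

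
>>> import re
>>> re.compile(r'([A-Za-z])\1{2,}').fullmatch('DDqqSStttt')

None

After group 1 captures some text, `\1` only succeeds where that same text appears again.
`fullmatch` succeeds only if the pattern covers the string from start to end.
Here the string isn't matched end-to-end, so the call returns None.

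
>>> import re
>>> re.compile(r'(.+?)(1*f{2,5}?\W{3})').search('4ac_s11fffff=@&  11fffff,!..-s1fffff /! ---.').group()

This matches one or more of any character (lazy) (captured); then zero or more of a literal '1', then 2 to 5 of a literal 'f' (lazy), then exactly 3 of a non-word character (captured).
`re.search` scans for the first position where the pattern succeeds.
The match spans [0:15] → '4ac_s11fffff=@&'.
Captured: group 1 = '4ac_s', group 2 = '11fffff=@&'.

'4ac_s11fffff=@&'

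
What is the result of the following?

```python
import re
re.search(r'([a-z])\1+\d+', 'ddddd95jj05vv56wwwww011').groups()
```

The match spans [0:7] → 'ddddd95'.
Captured: group 1 = 'd'.

('d',)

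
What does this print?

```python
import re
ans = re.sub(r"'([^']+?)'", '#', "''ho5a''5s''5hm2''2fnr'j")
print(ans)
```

'####j

Every occurrence is swapped for '#'.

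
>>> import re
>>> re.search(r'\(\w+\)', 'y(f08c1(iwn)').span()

(7, 12)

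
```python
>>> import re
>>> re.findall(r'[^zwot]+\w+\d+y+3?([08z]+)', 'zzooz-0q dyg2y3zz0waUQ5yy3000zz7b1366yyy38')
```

['8']

This matches one or more of any character except [zwot], then one or more of a word character; then one or more of a digit, then one or more of a literal 'y', then optionally the literal '3'; then one or more of one of [08z] (captured).
Matches: at [5:42] match '-0q dyg2y3zz0waUQ5yy3000zz7b1366yyy38', group 1 = '8'.
Because there's exactly one group, `findall` drops the full match and keeps group 1 from the one hit.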